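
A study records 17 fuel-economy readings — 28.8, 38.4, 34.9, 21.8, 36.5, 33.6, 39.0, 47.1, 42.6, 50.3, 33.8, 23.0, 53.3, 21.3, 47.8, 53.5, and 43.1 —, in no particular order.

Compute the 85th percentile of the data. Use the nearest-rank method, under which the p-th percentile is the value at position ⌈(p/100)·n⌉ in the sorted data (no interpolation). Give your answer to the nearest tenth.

Sorted: 21.3, 21.8, 23.0, 28.8, 33.6, 33.8, 34.9, 36.5, 38.4, 39.0, 42.6, 43.1, 47.1, 47.8, 50.3, 53.3, 53.5.
n = 17.
Position = ⌈85/100 · 17⌉ = ⌈14.45⌉ = 15.
The value at rank 15 is 50.3.

50.3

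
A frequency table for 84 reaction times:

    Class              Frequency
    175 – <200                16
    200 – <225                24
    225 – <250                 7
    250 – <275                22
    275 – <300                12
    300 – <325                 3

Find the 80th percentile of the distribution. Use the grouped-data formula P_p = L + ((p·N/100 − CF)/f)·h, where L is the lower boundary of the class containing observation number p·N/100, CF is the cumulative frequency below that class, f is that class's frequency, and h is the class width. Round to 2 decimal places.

N = 84; target position k = 80/100 · 84 = 67.2.
Cumulative frequencies: 16, 40, 47, 69, 81, 84.
Observation 67.2 falls in the class 250 – <275.
L = 250, CF = 47, f = 22, h = 25.
P80 = 250 + ((67.2 − 47)/22)·25 = 250 + 22.9545 = 272.955.

272.95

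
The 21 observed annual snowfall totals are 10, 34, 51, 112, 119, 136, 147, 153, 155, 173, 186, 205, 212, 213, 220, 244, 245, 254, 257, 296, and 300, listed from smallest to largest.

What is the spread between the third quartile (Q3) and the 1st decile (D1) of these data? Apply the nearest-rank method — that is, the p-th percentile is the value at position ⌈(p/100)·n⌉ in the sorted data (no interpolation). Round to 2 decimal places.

n = 21.
P10: rank ⌈10/100·21⌉ = 3 → 51.
P75: rank ⌈75/100·21⌉ = 16 → 244.
Difference: 244 − 51 = 193.

193.00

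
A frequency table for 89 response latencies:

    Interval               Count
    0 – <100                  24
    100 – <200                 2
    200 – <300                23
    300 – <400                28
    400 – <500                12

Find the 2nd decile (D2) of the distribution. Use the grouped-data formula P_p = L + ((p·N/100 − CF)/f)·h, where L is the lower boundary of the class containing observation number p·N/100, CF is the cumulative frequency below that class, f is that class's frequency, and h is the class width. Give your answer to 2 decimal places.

N = 89; target position k = 20/100 · 89 = 17.8.
Cumulative frequencies: 24, 26, 49, 77, 89.
Observation 17.8 falls in the class 0 – <100.
L = 0, CF = 0, f = 24, h = 100.
P20 = 0 + ((17.8 − 0)/24)·100 = 0 + 74.1667 = 74.1667.

74.17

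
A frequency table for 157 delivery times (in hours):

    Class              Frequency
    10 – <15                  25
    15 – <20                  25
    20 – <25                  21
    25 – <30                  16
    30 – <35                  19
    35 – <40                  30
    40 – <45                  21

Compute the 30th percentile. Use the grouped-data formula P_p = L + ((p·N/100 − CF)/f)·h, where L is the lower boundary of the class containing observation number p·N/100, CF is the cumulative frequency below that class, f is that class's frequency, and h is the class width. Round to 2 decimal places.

19.42

N = 157; target position k = 30/100 · 157 = 47.1.
Cumulative frequencies: 25, 50, 71, 87, 106, 136, 157.
Observation 47.1 falls in the class 15 – <20.
L = 15, CF = 25, f = 25, h = 5.
P30 = 15 + ((47.1 − 25)/25)·5 = 15 + 4.42 = 19.42.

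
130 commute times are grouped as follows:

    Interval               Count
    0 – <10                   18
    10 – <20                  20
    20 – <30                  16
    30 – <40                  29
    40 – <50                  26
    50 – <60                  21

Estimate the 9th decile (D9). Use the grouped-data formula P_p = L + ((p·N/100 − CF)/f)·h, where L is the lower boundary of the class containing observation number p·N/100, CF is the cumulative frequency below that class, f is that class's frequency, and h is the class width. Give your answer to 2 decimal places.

53.81

N = 130; target position k = 90/100 · 130 = 117.
Cumulative frequencies: 18, 38, 54, 83, 109, 130.
Observation 117 falls in the class 50 – <60.
L = 50, CF = 109, f = 21, h = 10.
P90 = 50 + ((117 − 109)/21)·10 = 50 + 3.80952 = 53.8095.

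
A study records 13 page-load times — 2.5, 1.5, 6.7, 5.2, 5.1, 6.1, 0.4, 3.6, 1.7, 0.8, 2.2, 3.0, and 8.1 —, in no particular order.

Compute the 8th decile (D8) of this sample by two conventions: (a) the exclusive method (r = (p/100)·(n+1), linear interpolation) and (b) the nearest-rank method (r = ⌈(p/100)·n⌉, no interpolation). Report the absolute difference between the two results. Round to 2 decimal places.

0.12

Sorted: 0.4, 0.8, 1.5, 1.7, 2.2, 2.5, 3.0, 3.6, 5.1, 5.2, 6.1, 6.7, 8.1.
n = 13.
(a) r = 11.2; between ranks 11 (6.1) and 12 (6.7): 6.22.
(b) the nearest-rank method: rank 11 → 6.1.
|6.22 − 6.1| = 0.12.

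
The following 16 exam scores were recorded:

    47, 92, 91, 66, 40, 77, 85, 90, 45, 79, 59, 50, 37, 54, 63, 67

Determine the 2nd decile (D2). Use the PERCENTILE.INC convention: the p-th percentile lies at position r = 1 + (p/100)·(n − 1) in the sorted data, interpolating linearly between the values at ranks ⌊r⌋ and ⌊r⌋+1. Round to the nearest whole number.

47

Sorted: 37, 40, 45, 47, 50, 54, 59, 63, 66, 67, 77, 79, 85, 90, 91, 92.
n = 16.
r = 1 + (20/100)·(16 − 1) = 1 + 3 = 4.
r is an integer, so P20 is the value at rank 4: 47.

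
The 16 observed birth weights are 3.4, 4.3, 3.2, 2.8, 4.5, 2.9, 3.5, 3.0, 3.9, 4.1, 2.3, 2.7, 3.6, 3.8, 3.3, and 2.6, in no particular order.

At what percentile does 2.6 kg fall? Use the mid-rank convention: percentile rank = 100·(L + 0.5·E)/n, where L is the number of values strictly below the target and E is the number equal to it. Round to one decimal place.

Sorted: 2.3, 2.6, 2.7, 2.8, 2.9, 3.0, 3.2, 3.3, 3.4, 3.5, 3.6, 3.8, 3.9, 4.1, 4.3, 4.5.
Count below 2.6: L = 1; count equal: E = 1; n = 16.
Percentile rank = 100·(1 + 0.5·1)/16 = 100·1.5/16 = 9.375.

9.4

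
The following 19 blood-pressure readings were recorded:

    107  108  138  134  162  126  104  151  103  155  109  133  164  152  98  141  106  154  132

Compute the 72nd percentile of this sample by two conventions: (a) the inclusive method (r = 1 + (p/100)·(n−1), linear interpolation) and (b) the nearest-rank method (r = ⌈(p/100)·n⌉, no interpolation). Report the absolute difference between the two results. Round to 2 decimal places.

Sorted: 98, 103, 104, 106, 107, 108, 109, 126, 132, 133, 134, 138, 141, 151, 152, 154, 155, 162, 164.
n = 19.
(a) r = 13.96; between ranks 13 (141) and 14 (151): 150.6.
(b) the nearest-rank method: rank 14 → 151.
|150.6 − 151| = 0.4.

0.40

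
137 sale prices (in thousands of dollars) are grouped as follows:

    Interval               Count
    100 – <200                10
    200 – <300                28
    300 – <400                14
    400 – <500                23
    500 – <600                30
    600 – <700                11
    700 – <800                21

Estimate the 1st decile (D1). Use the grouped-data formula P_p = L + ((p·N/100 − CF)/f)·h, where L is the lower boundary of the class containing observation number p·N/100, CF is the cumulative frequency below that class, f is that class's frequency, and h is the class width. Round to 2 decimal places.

N = 137; target position k = 10/100 · 137 = 13.7.
Cumulative frequencies: 10, 38, 52, 75, 105, 116, 137.
Observation 13.7 falls in the class 200 – <300.
L = 200, CF = 10, f = 28, h = 100.
P10 = 200 + ((13.7 − 10)/28)·100 = 200 + 13.2143 = 213.214.

213.21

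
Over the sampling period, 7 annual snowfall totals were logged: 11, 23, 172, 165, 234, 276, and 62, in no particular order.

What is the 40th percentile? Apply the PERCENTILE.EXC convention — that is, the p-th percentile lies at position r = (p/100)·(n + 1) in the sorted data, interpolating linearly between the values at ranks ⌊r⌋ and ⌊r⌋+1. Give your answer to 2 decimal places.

Sorted: 11, 23, 62, 165, 172, 234, 276.
n = 7.
r = (40/100)·(7 + 1) = 3.2.
Rank 3 is 62 and rank 4 is 165.
Interpolate: 62 + 0.2·(165 − 62) = 62 + 0.2·103 = 82.6.

82.60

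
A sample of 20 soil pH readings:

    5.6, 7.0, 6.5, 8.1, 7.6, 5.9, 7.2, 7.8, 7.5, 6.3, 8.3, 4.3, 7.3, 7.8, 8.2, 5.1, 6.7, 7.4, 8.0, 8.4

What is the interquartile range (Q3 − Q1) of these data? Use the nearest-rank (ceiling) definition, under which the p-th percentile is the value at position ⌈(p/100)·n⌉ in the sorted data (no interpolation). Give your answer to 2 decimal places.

1.50

Sorted: 4.3, 5.1, 5.6, 5.9, 6.3, 6.5, 6.7, 7.0, 7.2, 7.3, 7.4, 7.5, 7.6, 7.8, 7.8, 8.0, 8.1, 8.2, 8.3, 8.4.
n = 20.
P25: rank ⌈25/100·20⌉ = 5 → 6.3.
P75: rank ⌈75/100·20⌉ = 15 → 7.8.
Difference: 7.8 − 6.3 = 1.5.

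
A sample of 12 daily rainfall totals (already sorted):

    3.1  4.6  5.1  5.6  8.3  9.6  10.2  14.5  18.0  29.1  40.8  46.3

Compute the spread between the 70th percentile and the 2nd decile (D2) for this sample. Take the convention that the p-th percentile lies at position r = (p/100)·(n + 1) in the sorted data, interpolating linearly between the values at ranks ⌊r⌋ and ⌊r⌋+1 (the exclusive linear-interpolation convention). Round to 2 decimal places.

14.21

n = 12.
P20: r = 2.6; ranks 2–3 are 4.6, 5.1; interpolating gives 4.9.
P70: r = 9.1; ranks 9–10 are 18.0, 29.1; interpolating gives 19.11.
Difference: 19.11 − 4.9 = 14.21.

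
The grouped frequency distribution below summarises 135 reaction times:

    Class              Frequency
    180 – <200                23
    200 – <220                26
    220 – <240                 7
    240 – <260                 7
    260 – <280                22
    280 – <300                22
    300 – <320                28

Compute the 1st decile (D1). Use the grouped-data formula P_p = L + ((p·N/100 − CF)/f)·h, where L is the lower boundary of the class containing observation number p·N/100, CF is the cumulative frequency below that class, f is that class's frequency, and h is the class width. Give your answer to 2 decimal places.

191.74

N = 135; target position k = 10/100 · 135 = 13.5.
Cumulative frequencies: 23, 49, 56, 63, 85, 107, 135.
Observation 13.5 falls in the class 180 – <200.
L = 180, CF = 0, f = 23, h = 20.
P10 = 180 + ((13.5 − 0)/23)·20 = 180 + 11.7391 = 191.739.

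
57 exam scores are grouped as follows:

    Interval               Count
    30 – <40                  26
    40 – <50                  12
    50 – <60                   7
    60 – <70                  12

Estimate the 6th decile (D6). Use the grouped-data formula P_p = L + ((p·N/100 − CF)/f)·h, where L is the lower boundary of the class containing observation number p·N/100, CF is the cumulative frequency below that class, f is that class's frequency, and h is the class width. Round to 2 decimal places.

46.83

N = 57; target position k = 60/100 · 57 = 34.2.
Cumulative frequencies: 26, 38, 45, 57.
Observation 34.2 falls in the class 40 – <50.
L = 40, CF = 26, f = 12, h = 10.
P60 = 40 + ((34.2 − 26)/12)·10 = 40 + 6.83333 = 46.8333.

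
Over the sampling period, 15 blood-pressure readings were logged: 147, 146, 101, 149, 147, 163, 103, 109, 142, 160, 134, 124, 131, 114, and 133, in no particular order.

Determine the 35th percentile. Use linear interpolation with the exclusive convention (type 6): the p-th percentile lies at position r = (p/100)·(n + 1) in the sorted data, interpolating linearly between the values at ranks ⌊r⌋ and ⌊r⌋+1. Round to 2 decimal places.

128.20

Sorted: 101, 103, 109, 114, 124, 131, 133, 134, 142, 146, 147, 147, 149, 160, 163.
n = 15.
r = (35/100)·(15 + 1) = 5.6.
Rank 5 is 124 and rank 6 is 131.
Interpolate: 124 + 0.6·(131 − 124) = 124 + 0.6·7 = 128.2.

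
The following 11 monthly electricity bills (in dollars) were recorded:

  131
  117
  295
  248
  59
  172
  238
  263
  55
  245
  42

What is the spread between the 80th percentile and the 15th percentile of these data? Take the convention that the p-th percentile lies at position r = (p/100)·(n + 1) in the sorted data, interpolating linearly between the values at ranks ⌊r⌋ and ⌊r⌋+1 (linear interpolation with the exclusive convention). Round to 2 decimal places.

204.60

Sorted: 42, 55, 59, 117, 131, 172, 238, 245, 248, 263, 295.
n = 11.
P15: r = 1.8; ranks 1–2 are 42, 55; interpolating gives 52.4.
P80: r = 9.6; ranks 9–10 are 248, 263; interpolating gives 257.
Difference: 257 − 52.4 = 204.6.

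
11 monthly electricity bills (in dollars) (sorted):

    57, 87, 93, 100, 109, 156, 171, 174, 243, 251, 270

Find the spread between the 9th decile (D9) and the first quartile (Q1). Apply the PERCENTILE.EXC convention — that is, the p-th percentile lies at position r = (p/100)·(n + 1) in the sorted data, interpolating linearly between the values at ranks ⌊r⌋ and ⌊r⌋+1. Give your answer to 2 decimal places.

173.20

n = 11.
P25: r = 3 (integer) → 93.
P90: r = 10.8; ranks 10–11 are 251, 270; interpolating gives 266.2.
Difference: 266.2 − 93 = 173.2.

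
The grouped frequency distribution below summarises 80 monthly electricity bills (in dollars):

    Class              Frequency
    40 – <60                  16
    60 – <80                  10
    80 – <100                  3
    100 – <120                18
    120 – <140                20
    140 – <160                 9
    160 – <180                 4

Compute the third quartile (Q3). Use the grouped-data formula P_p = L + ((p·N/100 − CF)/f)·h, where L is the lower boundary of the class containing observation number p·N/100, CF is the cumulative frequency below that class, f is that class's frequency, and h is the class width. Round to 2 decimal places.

133.00

N = 80; target position k = 75/100 · 80 = 60.
Cumulative frequencies: 16, 26, 29, 47, 67, 76, 80.
Observation 60 falls in the class 120 – <140.
L = 120, CF = 47, f = 20, h = 20.
P75 = 120 + ((60 − 47)/20)·20 = 120 + 13 = 133.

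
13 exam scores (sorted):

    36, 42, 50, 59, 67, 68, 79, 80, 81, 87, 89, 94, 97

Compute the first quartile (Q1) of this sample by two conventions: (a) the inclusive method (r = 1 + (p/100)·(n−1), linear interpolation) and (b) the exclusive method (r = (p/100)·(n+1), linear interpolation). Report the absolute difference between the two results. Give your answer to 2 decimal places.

n = 13.
(a) r = 4 → value at rank 4 = 59.
(b) r = 3.5; between ranks 3 (50) and 4 (59): 54.5.
|59 − 54.5| = 4.5.

4.50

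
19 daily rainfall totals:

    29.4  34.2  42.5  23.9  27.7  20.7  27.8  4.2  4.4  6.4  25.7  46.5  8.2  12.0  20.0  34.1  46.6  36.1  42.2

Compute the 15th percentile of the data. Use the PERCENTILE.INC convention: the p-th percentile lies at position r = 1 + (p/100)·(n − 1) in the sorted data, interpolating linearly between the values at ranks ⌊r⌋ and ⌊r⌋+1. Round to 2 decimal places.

7.66

Sorted: 4.2, 4.4, 6.4, 8.2, 12.0, 20.0, 20.7, 23.9, 25.7, 27.7, 27.8, 29.4, 34.1, 34.2, 36.1, 42.2, 42.5, 46.5, 46.6.
n = 19.
r = 1 + (15/100)·(19 − 1) = 1 + 2.7 = 3.7.
Rank 3 is 6.4 and rank 4 is 8.2.
Interpolate: 6.4 + 0.7·(8.2 − 6.4) = 6.4 + 0.7·1.8 = 7.66.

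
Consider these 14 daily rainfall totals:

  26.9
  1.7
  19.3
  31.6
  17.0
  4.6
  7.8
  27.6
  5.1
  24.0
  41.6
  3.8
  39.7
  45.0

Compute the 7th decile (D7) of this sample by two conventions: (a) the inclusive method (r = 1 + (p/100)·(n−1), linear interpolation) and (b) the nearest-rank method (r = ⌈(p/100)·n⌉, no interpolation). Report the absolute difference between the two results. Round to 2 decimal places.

Sorted: 1.7, 3.8, 4.6, 5.1, 7.8, 17.0, 19.3, 24.0, 26.9, 27.6, 31.6, 39.7, 41.6, 45.0.
n = 14.
(a) r = 10.1; between ranks 10 (27.6) and 11 (31.6): 28.
(b) the nearest-rank method: rank 10 → 27.6.
|28 − 27.6| = 0.4.

0.40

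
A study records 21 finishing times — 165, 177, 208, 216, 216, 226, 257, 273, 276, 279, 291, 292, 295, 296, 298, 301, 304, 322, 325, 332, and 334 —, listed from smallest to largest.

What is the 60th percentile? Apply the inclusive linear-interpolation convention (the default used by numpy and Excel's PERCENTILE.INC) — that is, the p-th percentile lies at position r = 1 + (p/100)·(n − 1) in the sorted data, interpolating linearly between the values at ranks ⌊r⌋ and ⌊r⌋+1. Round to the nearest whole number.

295

n = 21.
r = 1 + (60/100)·(21 − 1) = 1 + 12 = 13.
r is an integer, so P60 is the value at rank 13: 295.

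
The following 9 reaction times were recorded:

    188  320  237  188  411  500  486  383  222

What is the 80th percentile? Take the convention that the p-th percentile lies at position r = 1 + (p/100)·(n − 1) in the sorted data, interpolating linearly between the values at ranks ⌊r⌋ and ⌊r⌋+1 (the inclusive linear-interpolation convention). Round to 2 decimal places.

Sorted: 188, 188, 222, 237, 320, 383, 411, 486, 500.
n = 9.
r = 1 + (80/100)·(9 − 1) = 1 + 6.4 = 7.4.
Rank 7 is 411 and rank 8 is 486.
Interpolate: 411 + 0.4·(486 − 411) = 411 + 0.4·75 = 441.

441.00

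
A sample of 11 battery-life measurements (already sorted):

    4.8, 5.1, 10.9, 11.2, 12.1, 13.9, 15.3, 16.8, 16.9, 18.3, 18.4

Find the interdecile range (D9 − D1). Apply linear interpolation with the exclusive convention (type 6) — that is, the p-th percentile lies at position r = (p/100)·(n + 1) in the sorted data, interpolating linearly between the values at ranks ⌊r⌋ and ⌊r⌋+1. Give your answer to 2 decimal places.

n = 11.
P10: r = 1.2; ranks 1–2 are 4.8, 5.1; interpolating gives 4.86.
P90: r = 10.8; ranks 10–11 are 18.3, 18.4; interpolating gives 18.38.
Difference: 18.38 − 4.86 = 13.52.

13.52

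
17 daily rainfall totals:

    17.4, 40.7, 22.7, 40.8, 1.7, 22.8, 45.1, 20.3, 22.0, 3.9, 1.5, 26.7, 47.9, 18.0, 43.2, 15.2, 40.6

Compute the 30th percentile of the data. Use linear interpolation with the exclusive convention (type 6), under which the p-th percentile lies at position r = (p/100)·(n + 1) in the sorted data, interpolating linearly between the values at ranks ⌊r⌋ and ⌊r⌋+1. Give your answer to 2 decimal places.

Sorted: 1.5, 1.7, 3.9, 15.2, 17.4, 18.0, 20.3, 22.0, 22.7, 22.8, 26.7, 40.6, 40.7, 40.8, 43.2, 45.1, 47.9.
n = 17.
r = (30/100)·(17 + 1) = 5.4.
Rank 5 is 17.4 and rank 6 is 18.0.
Interpolate: 17.4 + 0.4·(18.0 − 17.4) = 17.4 + 0.4·0.6 = 17.64.

17.64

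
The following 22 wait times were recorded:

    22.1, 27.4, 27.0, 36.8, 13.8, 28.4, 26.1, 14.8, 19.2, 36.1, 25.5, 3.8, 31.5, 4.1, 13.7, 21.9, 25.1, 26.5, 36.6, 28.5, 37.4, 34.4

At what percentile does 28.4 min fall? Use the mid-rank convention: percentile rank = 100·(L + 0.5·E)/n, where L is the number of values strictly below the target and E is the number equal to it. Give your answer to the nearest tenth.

Sorted: 3.8, 4.1, 13.7, 13.8, 14.8, 19.2, 21.9, 22.1, 25.1, 25.5, 26.1, 26.5, 27.0, 27.4, 28.4, 28.5, 31.5, 34.4, 36.1, 36.6, 36.8, 37.4.
Count below 28.4: L = 14; count equal: E = 1; n = 22.
Percentile rank = 100·(14 + 0.5·1)/22 = 100·14.5/22 = 65.91.

65.9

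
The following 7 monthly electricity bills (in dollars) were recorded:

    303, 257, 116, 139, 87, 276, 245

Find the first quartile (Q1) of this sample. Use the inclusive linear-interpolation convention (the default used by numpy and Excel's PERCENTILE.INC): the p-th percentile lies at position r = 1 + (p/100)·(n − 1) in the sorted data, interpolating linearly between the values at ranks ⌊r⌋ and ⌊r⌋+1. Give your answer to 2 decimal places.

Sorted: 87, 116, 139, 245, 257, 276, 303.
n = 7.
r = 1 + (25/100)·(7 − 1) = 1 + 1.5 = 2.5.
Rank 2 is 116 and rank 3 is 139.
Interpolate: 116 + 0.5·(139 − 116) = 116 + 0.5·23 = 127.5.

127.50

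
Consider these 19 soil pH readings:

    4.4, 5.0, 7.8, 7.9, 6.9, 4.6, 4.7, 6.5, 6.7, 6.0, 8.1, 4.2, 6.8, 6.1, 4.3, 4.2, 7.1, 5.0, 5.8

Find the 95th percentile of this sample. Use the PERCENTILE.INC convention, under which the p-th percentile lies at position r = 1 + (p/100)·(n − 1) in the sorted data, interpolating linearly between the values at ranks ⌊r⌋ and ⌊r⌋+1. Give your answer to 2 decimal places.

7.92

Sorted: 4.2, 4.2, 4.3, 4.4, 4.6, 4.7, 5.0, 5.0, 5.8, 6.0, 6.1, 6.5, 6.7, 6.8, 6.9, 7.1, 7.8, 7.9, 8.1.
n = 19.
r = 1 + (95/100)·(19 − 1) = 1 + 17.1 = 18.1.
Rank 18 is 7.9 and rank 19 is 8.1.
Interpolate: 7.9 + 0.1·(8.1 − 7.9) = 7.9 + 0.1·0.2 = 7.92.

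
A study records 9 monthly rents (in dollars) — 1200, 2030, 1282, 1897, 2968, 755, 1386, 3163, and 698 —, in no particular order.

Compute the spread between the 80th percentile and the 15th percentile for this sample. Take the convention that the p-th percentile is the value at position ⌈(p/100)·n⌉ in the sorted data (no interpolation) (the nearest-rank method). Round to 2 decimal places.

Sorted: 698, 755, 1200, 1282, 1386, 1897, 2030, 2968, 3163.
n = 9.
P15: rank ⌈15/100·9⌉ = 2 → 755.
P80: rank ⌈80/100·9⌉ = 8 → 2968.
Difference: 2968 − 755 = 2213.

2213.00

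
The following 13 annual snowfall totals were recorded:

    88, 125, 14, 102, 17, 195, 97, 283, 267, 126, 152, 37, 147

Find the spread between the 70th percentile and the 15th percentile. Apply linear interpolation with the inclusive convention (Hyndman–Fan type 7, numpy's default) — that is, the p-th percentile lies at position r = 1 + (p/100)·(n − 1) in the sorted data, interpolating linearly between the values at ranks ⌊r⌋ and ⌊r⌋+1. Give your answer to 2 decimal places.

116.00

Sorted: 14, 17, 37, 88, 97, 102, 125, 126, 147, 152, 195, 267, 283.
n = 13.
P15: r = 2.8; ranks 2–3 are 17, 37; interpolating gives 33.
P70: r = 9.4; ranks 9–10 are 147, 152; interpolating gives 149.
Difference: 149 − 33 = 116.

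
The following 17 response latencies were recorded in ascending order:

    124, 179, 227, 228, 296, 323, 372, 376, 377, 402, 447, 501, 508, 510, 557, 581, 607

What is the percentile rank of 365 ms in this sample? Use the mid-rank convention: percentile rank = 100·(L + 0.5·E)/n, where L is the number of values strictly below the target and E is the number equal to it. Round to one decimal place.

35.3

Count below 365: L = 6; count equal: E = 0; n = 17.
Percentile rank = 100·(6 + 0.5·0)/17 = 100·6/17 = 35.29.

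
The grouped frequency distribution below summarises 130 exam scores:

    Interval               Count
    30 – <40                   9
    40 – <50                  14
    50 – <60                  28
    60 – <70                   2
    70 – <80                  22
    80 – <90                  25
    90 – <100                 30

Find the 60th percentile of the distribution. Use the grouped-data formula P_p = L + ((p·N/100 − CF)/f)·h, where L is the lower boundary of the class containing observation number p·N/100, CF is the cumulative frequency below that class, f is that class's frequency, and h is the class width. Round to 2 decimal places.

81.20

N = 130; target position k = 60/100 · 130 = 78.
Cumulative frequencies: 9, 23, 51, 53, 75, 100, 130.
Observation 78 falls in the class 80 – <90.
L = 80, CF = 75, f = 25, h = 10.
P60 = 80 + ((78 − 75)/25)·10 = 80 + 1.2 = 81.2.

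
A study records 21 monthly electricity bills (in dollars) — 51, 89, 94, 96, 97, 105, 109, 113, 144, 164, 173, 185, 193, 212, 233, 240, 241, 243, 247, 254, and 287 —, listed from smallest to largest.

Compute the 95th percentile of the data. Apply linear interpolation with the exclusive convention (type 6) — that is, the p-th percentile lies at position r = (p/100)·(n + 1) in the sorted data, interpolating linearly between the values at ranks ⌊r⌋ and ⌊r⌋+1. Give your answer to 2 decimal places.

n = 21.
r = (95/100)·(21 + 1) = 20.9.
Rank 20 is 254 and rank 21 is 287.
Interpolate: 254 + 0.9·(287 − 254) = 254 + 0.9·33 = 283.7.

283.70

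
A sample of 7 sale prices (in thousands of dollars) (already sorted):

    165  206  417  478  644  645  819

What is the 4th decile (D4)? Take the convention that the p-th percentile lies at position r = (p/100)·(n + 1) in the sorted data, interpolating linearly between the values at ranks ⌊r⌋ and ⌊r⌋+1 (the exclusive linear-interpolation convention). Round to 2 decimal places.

n = 7.
r = (40/100)·(7 + 1) = 3.2.
Rank 3 is 417 and rank 4 is 478.
Interpolate: 417 + 0.2·(478 − 417) = 417 + 0.2·61 = 429.2.

429.20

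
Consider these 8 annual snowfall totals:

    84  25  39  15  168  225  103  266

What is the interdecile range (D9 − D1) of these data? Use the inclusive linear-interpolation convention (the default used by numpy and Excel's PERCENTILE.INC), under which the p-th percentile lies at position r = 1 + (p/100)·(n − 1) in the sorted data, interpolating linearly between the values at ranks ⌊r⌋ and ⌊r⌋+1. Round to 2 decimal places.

215.30

Sorted: 15, 25, 39, 84, 103, 168, 225, 266.
n = 8.
P10: r = 1.7; ranks 1–2 are 15, 25; interpolating gives 22.
P90: r = 7.3; ranks 7–8 are 225, 266; interpolating gives 237.3.
Difference: 237.3 − 22 = 215.3.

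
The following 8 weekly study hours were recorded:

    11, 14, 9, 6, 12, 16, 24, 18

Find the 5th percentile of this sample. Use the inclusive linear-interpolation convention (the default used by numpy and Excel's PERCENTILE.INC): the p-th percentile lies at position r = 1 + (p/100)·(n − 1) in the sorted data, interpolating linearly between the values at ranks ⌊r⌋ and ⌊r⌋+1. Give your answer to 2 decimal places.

Sorted: 6, 9, 11, 12, 14, 16, 18, 24.
n = 8.
r = 1 + (5/100)·(8 − 1) = 1 + 0.35 = 1.35.
Rank 1 is 6 and rank 2 is 9.
Interpolate: 6 + 0.35·(9 − 6) = 6 + 0.35·3 = 7.05.

7.05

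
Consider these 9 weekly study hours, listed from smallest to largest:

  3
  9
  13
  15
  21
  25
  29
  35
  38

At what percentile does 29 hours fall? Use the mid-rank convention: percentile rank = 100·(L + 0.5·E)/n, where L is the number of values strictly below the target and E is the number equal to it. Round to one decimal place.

Count below 29: L = 6; count equal: E = 1; n = 9.
Percentile rank = 100·(6 + 0.5·1)/9 = 100·6.5/9 = 72.22.

72.2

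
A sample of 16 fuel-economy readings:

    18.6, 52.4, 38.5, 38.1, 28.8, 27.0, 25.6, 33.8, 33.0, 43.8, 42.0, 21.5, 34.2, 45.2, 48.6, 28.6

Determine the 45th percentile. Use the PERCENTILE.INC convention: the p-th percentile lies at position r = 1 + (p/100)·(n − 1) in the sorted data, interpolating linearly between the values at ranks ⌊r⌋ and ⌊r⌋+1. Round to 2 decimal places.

Sorted: 18.6, 21.5, 25.6, 27.0, 28.6, 28.8, 33.0, 33.8, 34.2, 38.1, 38.5, 42.0, 43.8, 45.2, 48.6, 52.4.
n = 16.
r = 1 + (45/100)·(16 − 1) = 1 + 6.75 = 7.75.
Rank 7 is 33.0 and rank 8 is 33.8.
Interpolate: 33.0 + 0.75·(33.8 − 33.0) = 33.0 + 0.75·0.8 = 33.6.

33.60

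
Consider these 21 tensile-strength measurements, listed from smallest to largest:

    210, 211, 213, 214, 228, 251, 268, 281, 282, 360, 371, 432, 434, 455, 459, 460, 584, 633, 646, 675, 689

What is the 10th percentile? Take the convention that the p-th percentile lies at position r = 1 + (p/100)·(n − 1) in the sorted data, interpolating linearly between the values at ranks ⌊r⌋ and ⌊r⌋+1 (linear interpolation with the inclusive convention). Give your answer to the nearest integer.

n = 21.
r = 1 + (10/100)·(21 − 1) = 1 + 2 = 3.
r is an integer, so P10 is the value at rank 3: 213.

213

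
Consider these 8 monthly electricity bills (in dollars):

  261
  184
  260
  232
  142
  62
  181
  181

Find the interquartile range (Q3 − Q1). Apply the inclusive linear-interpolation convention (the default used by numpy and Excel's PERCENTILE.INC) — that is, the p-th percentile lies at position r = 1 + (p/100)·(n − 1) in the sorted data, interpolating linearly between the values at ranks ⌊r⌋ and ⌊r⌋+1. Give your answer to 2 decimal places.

Sorted: 62, 142, 181, 181, 184, 232, 260, 261.
n = 8.
P25: r = 2.75; ranks 2–3 are 142, 181; interpolating gives 171.25.
P75: r = 6.25; ranks 6–7 are 232, 260; interpolating gives 239.
Difference: 239 − 171.25 = 67.75.

67.75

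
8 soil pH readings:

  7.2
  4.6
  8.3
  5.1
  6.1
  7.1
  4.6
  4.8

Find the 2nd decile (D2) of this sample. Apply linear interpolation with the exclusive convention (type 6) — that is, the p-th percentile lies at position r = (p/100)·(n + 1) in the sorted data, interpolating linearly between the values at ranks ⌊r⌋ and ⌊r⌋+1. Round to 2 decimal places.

4.60

Sorted: 4.6, 4.6, 4.8, 5.1, 6.1, 7.1, 7.2, 8.3.
n = 8.
r = (20/100)·(8 + 1) = 1.8.
Rank 1 is 4.6 and rank 2 is 4.6.
Interpolate: 4.6 + 0.8·(4.6 − 4.6) = 4.6 + 0.8·0 = 4.6.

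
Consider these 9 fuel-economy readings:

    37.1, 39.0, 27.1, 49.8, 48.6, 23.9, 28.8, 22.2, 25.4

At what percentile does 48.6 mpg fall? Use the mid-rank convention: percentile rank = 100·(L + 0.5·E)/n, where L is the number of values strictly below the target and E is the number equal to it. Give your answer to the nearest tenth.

83.3

Sorted: 22.2, 23.9, 25.4, 27.1, 28.8, 37.1, 39.0, 48.6, 49.8.
Count below 48.6: L = 7; count equal: E = 1; n = 9.
Percentile rank = 100·(7 + 0.5·1)/9 = 100·7.5/9 = 83.33.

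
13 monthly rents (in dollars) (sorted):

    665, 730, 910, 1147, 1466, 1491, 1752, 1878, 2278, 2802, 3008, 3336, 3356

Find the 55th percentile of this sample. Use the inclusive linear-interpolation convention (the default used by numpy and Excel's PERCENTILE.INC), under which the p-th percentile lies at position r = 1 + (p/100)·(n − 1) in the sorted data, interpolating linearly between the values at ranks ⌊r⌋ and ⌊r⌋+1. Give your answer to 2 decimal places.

1827.60

n = 13.
r = 1 + (55/100)·(13 − 1) = 1 + 6.6 = 7.6.
Rank 7 is 1752 and rank 8 is 1878.
Interpolate: 1752 + 0.6·(1878 − 1752) = 1752 + 0.6·126 = 1827.6.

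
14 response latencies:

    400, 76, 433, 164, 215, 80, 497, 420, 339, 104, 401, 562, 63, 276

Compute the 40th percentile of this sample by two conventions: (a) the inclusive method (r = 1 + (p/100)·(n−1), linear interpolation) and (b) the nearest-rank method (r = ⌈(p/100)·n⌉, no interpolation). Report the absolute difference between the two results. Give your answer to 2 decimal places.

12.20

Sorted: 63, 76, 80, 104, 164, 215, 276, 339, 400, 401, 420, 433, 497, 562.
n = 14.
(a) r = 6.2; between ranks 6 (215) and 7 (276): 227.2.
(b) the nearest-rank method: rank 6 → 215.
|227.2 − 215| = 12.2.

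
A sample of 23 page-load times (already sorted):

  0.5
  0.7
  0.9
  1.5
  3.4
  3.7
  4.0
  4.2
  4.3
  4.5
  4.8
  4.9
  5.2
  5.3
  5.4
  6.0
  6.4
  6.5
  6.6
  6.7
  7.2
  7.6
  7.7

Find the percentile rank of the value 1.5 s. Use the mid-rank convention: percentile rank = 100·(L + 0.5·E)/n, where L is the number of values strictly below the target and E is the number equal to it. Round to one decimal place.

Count below 1.5: L = 3; count equal: E = 1; n = 23.
Percentile rank = 100·(3 + 0.5·1)/23 = 100·3.5/23 = 15.22.

15.2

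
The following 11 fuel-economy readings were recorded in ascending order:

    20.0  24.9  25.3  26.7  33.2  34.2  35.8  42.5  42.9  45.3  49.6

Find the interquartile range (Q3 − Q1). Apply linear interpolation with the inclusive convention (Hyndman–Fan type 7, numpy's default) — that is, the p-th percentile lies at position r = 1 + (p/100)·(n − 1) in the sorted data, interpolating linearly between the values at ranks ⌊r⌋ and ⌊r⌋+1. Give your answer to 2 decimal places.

16.70

n = 11.
P25: r = 3.5; ranks 3–4 are 25.3, 26.7; interpolating gives 26.
P75: r = 8.5; ranks 8–9 are 42.5, 42.9; interpolating gives 42.7.
Difference: 42.7 − 26 = 16.7.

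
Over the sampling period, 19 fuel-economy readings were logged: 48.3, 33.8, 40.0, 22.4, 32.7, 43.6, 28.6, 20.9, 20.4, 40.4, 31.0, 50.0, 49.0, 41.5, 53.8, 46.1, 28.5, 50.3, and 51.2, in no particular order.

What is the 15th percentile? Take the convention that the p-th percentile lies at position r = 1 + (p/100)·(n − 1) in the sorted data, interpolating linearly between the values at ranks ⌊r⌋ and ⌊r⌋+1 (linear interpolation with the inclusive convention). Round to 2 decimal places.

26.67

Sorted: 20.4, 20.9, 22.4, 28.5, 28.6, 31.0, 32.7, 33.8, 40.0, 40.4, 41.5, 43.6, 46.1, 48.3, 49.0, 50.0, 50.3, 51.2, 53.8.
n = 19.
r = 1 + (15/100)·(19 − 1) = 1 + 2.7 = 3.7.
Rank 3 is 22.4 and rank 4 is 28.5.
Interpolate: 22.4 + 0.7·(28.5 − 22.4) = 22.4 + 0.7·6.1 = 26.67.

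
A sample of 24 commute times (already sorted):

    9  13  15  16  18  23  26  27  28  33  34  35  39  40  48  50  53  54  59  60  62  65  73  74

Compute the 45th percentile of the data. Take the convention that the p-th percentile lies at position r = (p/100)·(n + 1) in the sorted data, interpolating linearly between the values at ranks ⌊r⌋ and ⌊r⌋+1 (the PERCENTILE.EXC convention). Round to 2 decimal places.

34.25

n = 24.
r = (45/100)·(24 + 1) = 11.25.
Rank 11 is 34 and rank 12 is 35.
Interpolate: 34 + 0.25·(35 − 34) = 34 + 0.25·1 = 34.25.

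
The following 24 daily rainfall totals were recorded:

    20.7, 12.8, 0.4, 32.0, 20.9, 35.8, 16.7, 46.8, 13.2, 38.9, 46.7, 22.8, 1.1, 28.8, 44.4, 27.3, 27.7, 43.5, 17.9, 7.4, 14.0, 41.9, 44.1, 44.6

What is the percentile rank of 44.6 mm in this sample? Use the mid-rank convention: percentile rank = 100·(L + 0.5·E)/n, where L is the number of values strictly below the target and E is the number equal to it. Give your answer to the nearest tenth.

Sorted: 0.4, 1.1, 7.4, 12.8, 13.2, 14.0, 16.7, 17.9, 20.7, 20.9, 22.8, 27.3, 27.7, 28.8, 32.0, 35.8, 38.9, 41.9, 43.5, 44.1, 44.4, 44.6, 46.7, 46.8.
Count below 44.6: L = 21; count equal: E = 1; n = 24.
Percentile rank = 100·(21 + 0.5·1)/24 = 100·21.5/24 = 89.58.

89.6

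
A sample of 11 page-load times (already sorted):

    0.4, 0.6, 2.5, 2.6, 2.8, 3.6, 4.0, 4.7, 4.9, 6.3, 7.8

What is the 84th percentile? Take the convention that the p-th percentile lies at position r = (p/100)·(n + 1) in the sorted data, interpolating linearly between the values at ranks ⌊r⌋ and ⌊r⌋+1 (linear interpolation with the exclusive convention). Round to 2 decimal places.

6.42

n = 11.
r = (84/100)·(11 + 1) = 10.08.
Rank 10 is 6.3 and rank 11 is 7.8.
Interpolate: 6.3 + 0.08·(7.8 − 6.3) = 6.3 + 0.08·1.5 = 6.42.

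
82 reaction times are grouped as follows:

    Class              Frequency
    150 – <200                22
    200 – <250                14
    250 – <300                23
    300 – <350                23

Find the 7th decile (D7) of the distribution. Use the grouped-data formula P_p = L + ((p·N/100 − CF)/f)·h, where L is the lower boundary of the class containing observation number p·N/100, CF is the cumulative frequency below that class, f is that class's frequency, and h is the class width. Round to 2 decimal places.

N = 82; target position k = 70/100 · 82 = 57.4.
Cumulative frequencies: 22, 36, 59, 82.
Observation 57.4 falls in the class 250 – <300.
L = 250, CF = 36, f = 23, h = 50.
P70 = 250 + ((57.4 − 36)/23)·50 = 250 + 46.5217 = 296.522.

296.52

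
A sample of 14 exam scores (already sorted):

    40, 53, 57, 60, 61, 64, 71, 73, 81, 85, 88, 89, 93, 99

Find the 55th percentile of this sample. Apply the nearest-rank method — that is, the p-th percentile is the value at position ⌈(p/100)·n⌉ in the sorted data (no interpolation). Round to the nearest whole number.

73

n = 14.
Position = ⌈55/100 · 14⌉ = ⌈7.7⌉ = 8.
The value at rank 8 is 73.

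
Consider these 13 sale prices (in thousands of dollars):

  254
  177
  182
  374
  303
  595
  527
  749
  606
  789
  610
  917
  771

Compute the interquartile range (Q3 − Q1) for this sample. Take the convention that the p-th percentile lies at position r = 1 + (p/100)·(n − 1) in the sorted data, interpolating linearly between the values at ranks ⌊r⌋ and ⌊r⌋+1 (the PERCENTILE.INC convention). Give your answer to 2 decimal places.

446.00

Sorted: 177, 182, 254, 303, 374, 527, 595, 606, 610, 749, 771, 789, 917.
n = 13.
P25: r = 4 (integer) → 303.
P75: r = 10 (integer) → 749.
Difference: 749 − 303 = 446.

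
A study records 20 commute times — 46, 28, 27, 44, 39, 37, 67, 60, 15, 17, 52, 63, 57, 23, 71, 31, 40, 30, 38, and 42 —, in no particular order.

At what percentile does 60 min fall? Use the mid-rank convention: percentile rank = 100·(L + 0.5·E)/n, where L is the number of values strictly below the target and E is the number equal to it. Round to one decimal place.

82.5

Sorted: 15, 17, 23, 27, 28, 30, 31, 37, 38, 39, 40, 42, 44, 46, 52, 57, 60, 63, 67, 71.
Count below 60: L = 16; count equal: E = 1; n = 20.
Percentile rank = 100·(16 + 0.5·1)/20 = 100·16.5/20 = 82.5.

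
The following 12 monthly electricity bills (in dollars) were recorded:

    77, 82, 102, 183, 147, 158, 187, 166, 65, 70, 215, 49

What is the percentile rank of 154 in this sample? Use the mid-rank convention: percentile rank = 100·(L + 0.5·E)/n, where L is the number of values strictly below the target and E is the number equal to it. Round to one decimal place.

58.3

Sorted: 49, 65, 70, 77, 82, 102, 147, 158, 166, 183, 187, 215.
Count below 154: L = 7; count equal: E = 0; n = 12.
Percentile rank = 100·(7 + 0.5·0)/12 = 100·7/12 = 58.33.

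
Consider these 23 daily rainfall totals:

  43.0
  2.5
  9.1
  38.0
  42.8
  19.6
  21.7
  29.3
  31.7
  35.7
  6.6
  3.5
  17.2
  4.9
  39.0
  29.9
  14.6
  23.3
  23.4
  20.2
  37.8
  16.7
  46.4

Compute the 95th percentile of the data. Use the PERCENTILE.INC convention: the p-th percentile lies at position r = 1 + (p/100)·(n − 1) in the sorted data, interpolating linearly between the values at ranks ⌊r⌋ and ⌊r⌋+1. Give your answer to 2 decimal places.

Sorted: 2.5, 3.5, 4.9, 6.6, 9.1, 14.6, 16.7, 17.2, 19.6, 20.2, 21.7, 23.3, 23.4, 29.3, 29.9, 31.7, 35.7, 37.8, 38.0, 39.0, 42.8, 43.0, 46.4.
n = 23.
r = 1 + (95/100)·(23 − 1) = 1 + 20.9 = 21.9.
Rank 21 is 42.8 and rank 22 is 43.0.
Interpolate: 42.8 + 0.9·(43.0 − 42.8) = 42.8 + 0.9·0.2 = 42.98.

42.98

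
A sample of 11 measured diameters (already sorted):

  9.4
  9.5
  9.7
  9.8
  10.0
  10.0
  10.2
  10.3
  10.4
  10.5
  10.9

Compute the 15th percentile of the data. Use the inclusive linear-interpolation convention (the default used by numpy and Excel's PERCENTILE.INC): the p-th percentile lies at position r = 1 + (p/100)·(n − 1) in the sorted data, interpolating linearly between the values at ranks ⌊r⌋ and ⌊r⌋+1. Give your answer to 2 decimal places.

n = 11.
r = 1 + (15/100)·(11 − 1) = 1 + 1.5 = 2.5.
Rank 2 is 9.5 and rank 3 is 9.7.
Interpolate: 9.5 + 0.5·(9.7 − 9.5) = 9.5 + 0.5·0.2 = 9.6.

9.60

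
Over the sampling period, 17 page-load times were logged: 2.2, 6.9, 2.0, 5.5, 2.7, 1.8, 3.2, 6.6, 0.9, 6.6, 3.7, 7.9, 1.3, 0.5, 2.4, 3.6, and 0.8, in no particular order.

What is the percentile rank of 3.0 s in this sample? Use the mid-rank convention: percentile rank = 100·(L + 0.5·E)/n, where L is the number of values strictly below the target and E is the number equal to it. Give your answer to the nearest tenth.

Sorted: 0.5, 0.8, 0.9, 1.3, 1.8, 2.0, 2.2, 2.4, 2.7, 3.2, 3.6, 3.7, 5.5, 6.6, 6.6, 6.9, 7.9.
Count below 3.0: L = 9; count equal: E = 0; n = 17.
Percentile rank = 100·(9 + 0.5·0)/17 = 100·9/17 = 52.94.

52.9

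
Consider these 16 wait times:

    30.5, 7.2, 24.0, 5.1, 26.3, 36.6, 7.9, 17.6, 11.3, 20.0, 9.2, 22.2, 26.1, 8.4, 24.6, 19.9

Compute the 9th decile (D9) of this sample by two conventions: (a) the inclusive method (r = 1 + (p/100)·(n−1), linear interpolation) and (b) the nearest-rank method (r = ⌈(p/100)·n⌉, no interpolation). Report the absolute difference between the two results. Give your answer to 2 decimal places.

2.10

Sorted: 5.1, 7.2, 7.9, 8.4, 9.2, 11.3, 17.6, 19.9, 20.0, 22.2, 24.0, 24.6, 26.1, 26.3, 30.5, 36.6.
n = 16.
(a) r = 14.5; between ranks 14 (26.3) and 15 (30.5): 28.4.
(b) the nearest-rank method: rank 15 → 30.5.
|28.4 − 30.5| = 2.1.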